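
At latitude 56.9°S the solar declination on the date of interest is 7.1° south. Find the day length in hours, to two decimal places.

13.47 hours

cos H_s = −tan(-56.9°) · tan(-7.1°) = -0.1911, so H_s = arccos(-0.1911) = 101.02°.
Day length = 2 H_s / 15° h⁻¹ = 202.04° / 15 = 13.469 h.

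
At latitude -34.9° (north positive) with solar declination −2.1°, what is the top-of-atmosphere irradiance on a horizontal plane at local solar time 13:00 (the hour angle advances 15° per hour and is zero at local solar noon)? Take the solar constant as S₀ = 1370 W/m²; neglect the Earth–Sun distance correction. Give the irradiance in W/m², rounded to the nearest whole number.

Hour angle H = 15° × (13 − 12) = 15.00°.
cos θ_z = sin φ sin δ + cos φ cos δ cos H = (-0.5721)(-0.0366) + (0.8202)(0.9993)(0.9659) = 0.8126.
Top-of-atmosphere irradiance = S₀ cos θ_z = 1370 × 0.8126 = 1113.26 W/m².

1113 W/m²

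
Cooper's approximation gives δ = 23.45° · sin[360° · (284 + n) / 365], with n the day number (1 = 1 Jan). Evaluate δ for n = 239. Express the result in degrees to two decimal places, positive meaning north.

360 × (284 + 239) / 365 = 515.836°; sin(515.836°) = 0.4093.
δ = 23.45 × 0.4093 = 9.598° ≈ +9.60°.

+9.60°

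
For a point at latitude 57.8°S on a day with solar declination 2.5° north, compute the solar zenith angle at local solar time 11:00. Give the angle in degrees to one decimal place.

Hour angle H = 15° × (11 − 12) = -15.00°.
cos θ_z = sin φ sin δ + cos φ cos δ cos H = (-0.8462)(0.0436) + (0.5329)(0.9990)(0.9659) = 0.4773.
θ_z = arccos(0.4773) = 61.49°.

61.5°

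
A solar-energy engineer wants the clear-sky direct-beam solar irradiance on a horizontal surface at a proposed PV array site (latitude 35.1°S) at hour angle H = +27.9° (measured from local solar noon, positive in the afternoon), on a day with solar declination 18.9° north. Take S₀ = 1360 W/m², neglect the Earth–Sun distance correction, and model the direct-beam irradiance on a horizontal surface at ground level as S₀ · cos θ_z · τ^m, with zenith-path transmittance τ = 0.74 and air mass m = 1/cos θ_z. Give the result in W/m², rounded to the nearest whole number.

cos θ_z = sin φ sin δ + cos φ cos δ cos H = (-0.5750)(0.3239) + (0.8181)(0.9461)(0.8838) = 0.4978.
Air mass m = 1/cos θ_z = 1/0.4978 = 2.009; τ^m = 0.74^2.009 = 0.5461.
Surface direct beam = 1360 × 0.4978 × 0.5461 = 369.71 W/m².

370 W/m²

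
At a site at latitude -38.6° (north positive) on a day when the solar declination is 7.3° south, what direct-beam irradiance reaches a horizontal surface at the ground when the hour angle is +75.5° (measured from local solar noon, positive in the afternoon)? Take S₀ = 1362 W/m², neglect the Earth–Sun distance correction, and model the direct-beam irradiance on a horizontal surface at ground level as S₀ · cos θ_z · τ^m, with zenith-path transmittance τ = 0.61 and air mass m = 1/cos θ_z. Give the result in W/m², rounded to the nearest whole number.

61 W/m²

cos θ_z = sin φ sin δ + cos φ cos δ cos H = (-0.6239)(-0.1271) + (0.7815)(0.9919)(0.2504) = 0.2734.
Air mass m = 1/cos θ_z = 1/0.2734 = 3.658; τ^m = 0.61^3.658 = 0.1640.
Surface direct beam = 1362 × 0.2734 × 0.1640 = 61.07 W/m².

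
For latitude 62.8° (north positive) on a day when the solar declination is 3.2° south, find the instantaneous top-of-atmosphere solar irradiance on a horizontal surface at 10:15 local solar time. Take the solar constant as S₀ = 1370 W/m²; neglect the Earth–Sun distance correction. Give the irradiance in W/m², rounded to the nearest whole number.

493 W/m²

Hour angle H = 15° × (10.25 − 12) = -26.25°.
With φ = 62.8°, δ = -3.2°, H = -26.25°: sin φ sin δ = -0.0496, cos φ cos δ cos H = 0.4093, so cos θ_z = 0.3597.
Top-of-atmosphere irradiance = S₀ cos θ_z = 1370 × 0.3597 = 492.79 W/m².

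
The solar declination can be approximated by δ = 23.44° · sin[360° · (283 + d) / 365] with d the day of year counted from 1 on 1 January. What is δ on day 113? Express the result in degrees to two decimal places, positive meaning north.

+11.92°

360 × (283 + 113) / 365 = 390.575°; sin(390.575°) = 0.5087.
δ = 23.44 × 0.5087 = 11.924° ≈ +11.92°.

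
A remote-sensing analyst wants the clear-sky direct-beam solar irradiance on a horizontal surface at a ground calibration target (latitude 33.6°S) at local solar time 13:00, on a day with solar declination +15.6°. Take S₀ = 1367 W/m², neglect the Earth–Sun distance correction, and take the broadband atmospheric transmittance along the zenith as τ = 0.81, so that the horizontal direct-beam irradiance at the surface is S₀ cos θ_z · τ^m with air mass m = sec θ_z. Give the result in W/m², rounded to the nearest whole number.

611 W/m²

Hour angle H = 15° × (13 − 12) = 15.00°.
cos θ_z = sin(-33.6°) sin(15.6°) + cos(-33.6°) cos(15.6°) cos(15.00°) = -0.1488 + 0.7749 = 0.6261.
Air mass m = 1/cos θ_z = 1/0.6261 = 1.597; τ^m = 0.81^1.597 = 0.7143.
Surface direct beam = 1367 × 0.6261 × 0.7143 = 611.35 W/m².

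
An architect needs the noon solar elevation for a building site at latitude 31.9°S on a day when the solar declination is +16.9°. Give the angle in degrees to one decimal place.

41.2°

At local solar noon the hour angle is zero, so the elevation is 90° − |φ − δ| = 90° − |-31.9° − (16.9°)| = 90° − 48.8° = 41.2°.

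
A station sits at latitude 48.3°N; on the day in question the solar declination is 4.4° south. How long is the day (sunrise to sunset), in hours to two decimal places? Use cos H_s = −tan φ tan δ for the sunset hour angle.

11.34 hours

The sunset hour angle satisfies cos H_s = −tan φ tan δ = 0.0864, giving H_s = 85.04°.
Day length = 2 H_s / 15° h⁻¹ = 170.08° / 15 = 11.339 h.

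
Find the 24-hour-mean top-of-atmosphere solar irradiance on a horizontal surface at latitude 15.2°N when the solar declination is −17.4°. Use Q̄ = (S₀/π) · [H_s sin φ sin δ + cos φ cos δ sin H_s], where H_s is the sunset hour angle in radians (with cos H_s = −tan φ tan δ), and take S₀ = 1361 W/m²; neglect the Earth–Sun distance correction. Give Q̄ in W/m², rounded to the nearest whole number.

cos H_s = −tan(15.2°) · tan(-17.4°) = 0.0851, so H_s = arccos(0.0851) = 85.12°. In radians, H_s = 1.4856.
H_s sin φ sin δ = 1.4856 × 0.2622 × -0.2990 = -0.1165.
cos φ cos δ sin H_s = 0.9650 × 0.9542 × 0.9964 = 0.9175.
Q̄ = (1361/π) × (-0.1165 + 0.9175) = 433.22 × 0.8010 = 347.01 W/m².

347 W/m²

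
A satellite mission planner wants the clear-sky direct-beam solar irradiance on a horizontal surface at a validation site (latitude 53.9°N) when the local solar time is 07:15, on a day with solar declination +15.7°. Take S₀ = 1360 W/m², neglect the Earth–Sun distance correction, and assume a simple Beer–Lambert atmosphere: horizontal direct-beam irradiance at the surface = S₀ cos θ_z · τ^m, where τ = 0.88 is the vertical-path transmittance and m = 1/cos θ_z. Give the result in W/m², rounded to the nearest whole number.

Hour angle H = 15° × (7.25 − 12) = -71.25°.
cos θ_z = sin(53.9°) sin(15.7°) + cos(53.9°) cos(15.7°) cos(-71.25°) = 0.2186 + 0.1823 = 0.4009.
Air mass m = 1/cos θ_z = 1/0.4009 = 2.494; τ^m = 0.88^2.494 = 0.7270.
Surface direct beam = 1360 × 0.4009 × 0.7270 = 396.38 W/m².

396 W/m²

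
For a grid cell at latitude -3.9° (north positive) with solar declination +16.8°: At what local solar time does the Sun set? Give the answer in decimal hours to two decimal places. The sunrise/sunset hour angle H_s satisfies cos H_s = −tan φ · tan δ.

The sunset hour angle satisfies cos H_s = −tan φ tan δ = 0.0206, giving H_s = 88.82°.
Sunset is at 12 + H_s/15 = 12 + 5.921 = 17.921 h local solar time.

17.92 h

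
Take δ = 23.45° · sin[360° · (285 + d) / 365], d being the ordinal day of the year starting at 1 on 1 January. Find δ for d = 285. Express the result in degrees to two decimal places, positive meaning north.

360 × (285 + 285) / 365 = 562.192°; sin(562.192°) = -0.3777.
δ = 23.45 × -0.3777 = -8.857° ≈ -8.86°.

-8.86°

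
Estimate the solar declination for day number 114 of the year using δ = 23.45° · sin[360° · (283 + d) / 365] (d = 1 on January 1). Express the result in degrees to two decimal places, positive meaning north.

360 × (283 + 114) / 365 = 391.562°; sin(391.562°) = 0.5234.
δ = 23.45 × 0.5234 = 12.274° ≈ +12.27°.

+12.27°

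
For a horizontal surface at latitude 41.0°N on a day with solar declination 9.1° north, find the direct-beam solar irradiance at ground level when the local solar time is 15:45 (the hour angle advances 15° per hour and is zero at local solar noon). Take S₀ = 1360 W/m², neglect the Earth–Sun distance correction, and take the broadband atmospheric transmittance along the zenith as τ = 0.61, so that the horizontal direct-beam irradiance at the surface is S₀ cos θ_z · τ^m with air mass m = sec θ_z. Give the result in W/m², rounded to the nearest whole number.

271 W/m²

Hour angle H = 15° × (15.75 − 12) = 56.25°.
cos θ_z = sin φ sin δ + cos φ cos δ cos H = (0.6561)(0.1582) + (0.7547)(0.9874)(0.5556) = 0.5178.
Air mass m = 1/cos θ_z = 1/0.5178 = 1.931; τ^m = 0.61^1.931 = 0.3850.
Surface direct beam = 1360 × 0.5178 × 0.3850 = 271.12 W/m².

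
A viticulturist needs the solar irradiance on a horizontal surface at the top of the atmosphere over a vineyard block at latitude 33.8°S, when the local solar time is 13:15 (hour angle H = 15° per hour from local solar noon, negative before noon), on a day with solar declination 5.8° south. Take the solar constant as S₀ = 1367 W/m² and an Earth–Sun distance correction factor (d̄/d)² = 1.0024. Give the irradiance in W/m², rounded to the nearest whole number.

1150 W/m²

Hour angle H = 15° × (13.25 − 12) = 18.75°.
cos θ_z = sin φ sin δ + cos φ cos δ cos H = (-0.5563)(-0.1011) + (0.8310)(0.9949)(0.9469) = 0.8391.
Top-of-atmosphere irradiance = S₀ (d̄/d)² cos θ_z = 1367 × 1.0024 × 0.8391 = 1149.80 W/m².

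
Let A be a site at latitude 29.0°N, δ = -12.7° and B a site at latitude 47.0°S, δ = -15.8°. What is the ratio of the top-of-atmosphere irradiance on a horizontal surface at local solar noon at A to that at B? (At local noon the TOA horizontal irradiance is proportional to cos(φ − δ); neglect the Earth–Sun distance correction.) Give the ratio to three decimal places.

0.873

A: cos θ_z = cos(29.0° − (-12.7°)) = 0.7466.
B: cos θ_z = cos(-47.0° − (-15.8°)) = 0.8554.
Ratio A/B = 0.7466 / 0.8554 = 0.8728.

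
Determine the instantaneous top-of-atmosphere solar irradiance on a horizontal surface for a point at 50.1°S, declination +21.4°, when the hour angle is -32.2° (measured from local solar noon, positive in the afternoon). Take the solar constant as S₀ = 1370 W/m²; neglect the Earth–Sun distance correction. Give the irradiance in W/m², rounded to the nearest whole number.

309 W/m²

cos θ_z = sin φ sin δ + cos φ cos δ cos H = (-0.7672)(0.3649) + (0.6414)(0.9311)(0.8462) = 0.2254.
Top-of-atmosphere irradiance = S₀ cos θ_z = 1370 × 0.2254 = 308.80 W/m².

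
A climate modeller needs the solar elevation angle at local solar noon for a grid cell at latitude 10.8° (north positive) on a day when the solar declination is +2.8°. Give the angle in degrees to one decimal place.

At local solar noon the hour angle is zero, so the elevation is 90° − |φ − δ| = 90° − |10.8° − (2.8°)| = 90° − 8.0° = 82.0°.

82.0°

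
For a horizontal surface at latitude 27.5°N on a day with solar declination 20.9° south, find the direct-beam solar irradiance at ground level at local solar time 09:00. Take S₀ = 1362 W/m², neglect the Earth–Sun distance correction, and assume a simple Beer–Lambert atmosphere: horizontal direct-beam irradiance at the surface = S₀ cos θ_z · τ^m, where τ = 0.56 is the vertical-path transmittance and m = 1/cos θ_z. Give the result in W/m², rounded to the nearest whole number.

145 W/m²

Hour angle H = 15° × (9 − 12) = -45.00°.
With φ = 27.5°, δ = -20.9°, H = -45.00°: sin φ sin δ = -0.1647, cos φ cos δ cos H = 0.5859, so cos θ_z = 0.4212.
Air mass m = 1/cos θ_z = 1/0.4212 = 2.374; τ^m = 0.56^2.374 = 0.2525.
Surface direct beam = 1362 × 0.4212 × 0.2525 = 144.85 W/m².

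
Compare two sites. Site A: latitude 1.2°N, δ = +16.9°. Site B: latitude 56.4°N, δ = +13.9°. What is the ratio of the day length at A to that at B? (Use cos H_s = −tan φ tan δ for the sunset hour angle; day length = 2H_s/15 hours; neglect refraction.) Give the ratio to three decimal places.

A: H_s = arccos(−tan 1.2° · tan 16.9°) = 90.36°, so 2H_s/15 = 12.0480 h.
B: H_s = arccos(−tan 56.4° · tan 13.9°) = 111.87°, so 2H_s/15 = 14.9160 h.
Ratio A/B = 12.0480 / 14.9160 = 0.8077.

0.808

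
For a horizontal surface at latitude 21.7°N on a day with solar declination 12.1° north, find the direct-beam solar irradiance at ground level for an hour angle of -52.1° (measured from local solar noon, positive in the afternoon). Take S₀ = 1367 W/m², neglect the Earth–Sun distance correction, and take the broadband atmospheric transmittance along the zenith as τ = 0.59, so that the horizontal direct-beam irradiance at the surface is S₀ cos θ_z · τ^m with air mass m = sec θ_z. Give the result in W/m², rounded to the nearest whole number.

379 W/m²

cos θ_z = sin(21.7°) sin(12.1°) + cos(21.7°) cos(12.1°) cos(-52.10°) = 0.0775 + 0.5581 = 0.6356.
Air mass m = 1/cos θ_z = 1/0.6356 = 1.573; τ^m = 0.59^1.573 = 0.4361.
Surface direct beam = 1367 × 0.6356 × 0.4361 = 378.91 W/m².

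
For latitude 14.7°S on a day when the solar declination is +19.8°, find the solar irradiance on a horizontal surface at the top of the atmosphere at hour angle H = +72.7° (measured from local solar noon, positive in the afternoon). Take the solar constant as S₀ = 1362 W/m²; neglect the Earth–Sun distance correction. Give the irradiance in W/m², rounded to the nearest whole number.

252 W/m²

cos θ_z = sin φ sin δ + cos φ cos δ cos H = (-0.2538)(0.3387) + (0.9673)(0.9409)(0.2974) = 0.1847.
Top-of-atmosphere irradiance = S₀ cos θ_z = 1362 × 0.1847 = 251.56 W/m².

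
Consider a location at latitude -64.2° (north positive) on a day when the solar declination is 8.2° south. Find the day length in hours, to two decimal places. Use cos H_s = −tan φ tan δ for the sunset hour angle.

−tan φ tan δ = −(-2.0686)(-0.1441) = -0.2981; H_s = arccos(-0.2981) = 107.34°.
Day length = 2 H_s / 15° h⁻¹ = 214.68° / 15 = 14.312 h.

14.31 hours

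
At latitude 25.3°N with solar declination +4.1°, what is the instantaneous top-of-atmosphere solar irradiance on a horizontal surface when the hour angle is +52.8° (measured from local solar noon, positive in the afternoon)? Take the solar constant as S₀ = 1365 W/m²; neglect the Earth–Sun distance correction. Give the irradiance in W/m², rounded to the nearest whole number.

cos θ_z = sin φ sin δ + cos φ cos δ cos H = (0.4274)(0.0715) + (0.9041)(0.9974)(0.6046) = 0.5758.
Top-of-atmosphere irradiance = S₀ cos θ_z = 1365 × 0.5758 = 785.97 W/m².

786 W/m²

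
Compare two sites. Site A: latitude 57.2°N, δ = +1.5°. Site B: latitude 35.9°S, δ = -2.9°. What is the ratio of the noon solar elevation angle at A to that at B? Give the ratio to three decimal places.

A: 90° − |57.2 − (1.5)| = 34.30°.
B: 90° − |-35.9 − (-2.9)| = 57.00°.
Ratio A/B = 34.3000 / 57.0000 = 0.6018.

0.602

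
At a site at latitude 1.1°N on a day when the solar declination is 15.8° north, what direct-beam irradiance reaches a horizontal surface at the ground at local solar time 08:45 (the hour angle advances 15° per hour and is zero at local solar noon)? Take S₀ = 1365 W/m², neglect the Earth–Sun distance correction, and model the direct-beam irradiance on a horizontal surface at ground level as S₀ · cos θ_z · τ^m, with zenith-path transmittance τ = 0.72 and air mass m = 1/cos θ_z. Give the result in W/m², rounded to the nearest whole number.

Hour angle H = 15° × (8.75 − 12) = -48.75°.
cos θ_z = sin(1.1°) sin(15.8°) + cos(1.1°) cos(15.8°) cos(-48.75°) = 0.0052 + 0.6343 = 0.6395.
Air mass m = 1/cos θ_z = 1/0.6395 = 1.564; τ^m = 0.72^1.564 = 0.5982.
Surface direct beam = 1365 × 0.6395 × 0.5982 = 522.18 W/m².

522 W/m²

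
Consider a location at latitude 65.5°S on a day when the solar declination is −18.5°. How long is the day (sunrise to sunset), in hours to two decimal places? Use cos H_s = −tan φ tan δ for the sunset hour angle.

18.30 hours

cos H_s = −tan(-65.5°) · tan(-18.5°) = -0.7342, so H_s = arccos(-0.7342) = 137.24°.
Day length = 2 H_s / 15° h⁻¹ = 274.48° / 15 = 18.299 h.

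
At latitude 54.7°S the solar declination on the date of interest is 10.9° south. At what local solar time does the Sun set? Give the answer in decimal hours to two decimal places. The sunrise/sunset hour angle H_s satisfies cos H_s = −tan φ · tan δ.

−tan φ tan δ = −(-1.4124)(-0.1926) = -0.2720; H_s = arccos(-0.2720) = 105.78°.
Sunset is at 12 + H_s/15 = 12 + 7.052 = 19.052 h local solar time.

19.05 h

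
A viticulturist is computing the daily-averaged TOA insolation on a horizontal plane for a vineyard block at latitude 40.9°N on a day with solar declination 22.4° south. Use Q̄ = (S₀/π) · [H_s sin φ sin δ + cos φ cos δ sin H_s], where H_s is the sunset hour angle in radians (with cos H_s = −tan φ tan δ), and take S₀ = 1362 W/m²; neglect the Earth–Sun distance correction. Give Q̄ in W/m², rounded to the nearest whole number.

153 W/m²

cos H_s = −tan(40.9°) · tan(-22.4°) = 0.3570, so H_s = arccos(0.3570) = 69.08°. In radians, H_s = 1.2057.
H_s sin φ sin δ = 1.2057 × 0.6547 × -0.3811 = -0.3008.
cos φ cos δ sin H_s = 0.7559 × 0.9245 × 0.9341 = 0.6528.
Q̄ = (1362/π) × (-0.3008 + 0.6528) = 433.54 × 0.3520 = 152.61 W/m².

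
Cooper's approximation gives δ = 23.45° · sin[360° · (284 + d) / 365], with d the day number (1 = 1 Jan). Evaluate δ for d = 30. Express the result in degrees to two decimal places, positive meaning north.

360 × (284 + 30) / 365 = 309.699°; sin(309.699°) = -0.7694.
δ = 23.45 × -0.7694 = -18.042° ≈ -18.04°.

-18.04°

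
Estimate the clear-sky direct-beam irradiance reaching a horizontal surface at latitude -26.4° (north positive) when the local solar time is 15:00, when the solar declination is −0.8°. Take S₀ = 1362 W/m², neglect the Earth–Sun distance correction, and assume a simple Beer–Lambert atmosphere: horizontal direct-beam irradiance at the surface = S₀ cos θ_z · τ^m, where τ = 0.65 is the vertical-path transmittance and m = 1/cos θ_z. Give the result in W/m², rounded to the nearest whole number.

444 W/m²

Hour angle H = 15° × (15 − 12) = 45.00°.
cos θ_z = sin(-26.4°) sin(-0.8°) + cos(-26.4°) cos(-0.8°) cos(45.00°) = 0.0062 + 0.6333 = 0.6395.
Air mass m = 1/cos θ_z = 1/0.6395 = 1.564; τ^m = 0.65^1.564 = 0.5098.
Surface direct beam = 1362 × 0.6395 × 0.5098 = 444.04 W/m².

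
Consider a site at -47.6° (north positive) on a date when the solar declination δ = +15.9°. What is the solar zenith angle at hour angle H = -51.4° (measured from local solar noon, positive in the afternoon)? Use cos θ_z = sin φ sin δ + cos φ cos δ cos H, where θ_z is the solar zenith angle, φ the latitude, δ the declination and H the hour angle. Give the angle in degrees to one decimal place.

cos θ_z = sin φ sin δ + cos φ cos δ cos H = (-0.7385)(0.2740) + (0.6743)(0.9617)(0.6239) = 0.2022.
θ_z = arccos(0.2022) = 78.33°.

78.3°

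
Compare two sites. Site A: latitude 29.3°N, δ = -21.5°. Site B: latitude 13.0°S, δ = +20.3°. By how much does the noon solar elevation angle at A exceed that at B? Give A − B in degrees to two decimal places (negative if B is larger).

A: 90° − |29.3 − (-21.5)| = 39.20°.
B: 90° − |-13.0 − (20.3)| = 56.70°.
A − B = 39.20 − 56.70 = -17.50°.

-17.50°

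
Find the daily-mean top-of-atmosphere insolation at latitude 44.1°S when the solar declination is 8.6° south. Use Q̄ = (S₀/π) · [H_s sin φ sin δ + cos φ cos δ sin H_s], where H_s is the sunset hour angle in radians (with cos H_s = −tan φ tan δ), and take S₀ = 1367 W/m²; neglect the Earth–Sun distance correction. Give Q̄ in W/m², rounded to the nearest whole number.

The sunset hour angle satisfies cos H_s = −tan φ tan δ = -0.1466, giving H_s = 98.43°. In radians, H_s = 1.7179.
H_s sin φ sin δ = 1.7179 × -0.6959 × -0.1495 = 0.1787.
cos φ cos δ sin H_s = 0.7181 × 0.9888 × 0.9892 = 0.7024.
Q̄ = (1367/π) × (0.1787 + 0.7024) = 435.13 × 0.8811 = 383.39 W/m².

383 W/m²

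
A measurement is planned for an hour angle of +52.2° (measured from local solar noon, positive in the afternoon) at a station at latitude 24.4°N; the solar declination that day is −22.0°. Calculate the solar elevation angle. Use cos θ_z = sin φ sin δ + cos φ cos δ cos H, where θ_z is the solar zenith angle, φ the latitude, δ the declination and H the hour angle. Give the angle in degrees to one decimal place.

21.3°

With φ = 24.4°, δ = -22.0°, H = 52.20°: sin φ sin δ = -0.1548, cos φ cos δ cos H = 0.5175, so cos θ_z = 0.3627.
θ_z = arccos(0.3627) = 68.73°, so the elevation is 90° − 68.73° = 21.27°.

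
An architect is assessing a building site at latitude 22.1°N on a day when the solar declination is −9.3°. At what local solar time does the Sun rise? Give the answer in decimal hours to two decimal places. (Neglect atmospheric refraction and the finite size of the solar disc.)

6.25 h

The sunset hour angle satisfies cos H_s = −tan φ tan δ = 0.0665, giving H_s = 86.19°.
Sunrise is at 12 − H_s/15 = 12 − 5.746 = 6.254 h local solar time.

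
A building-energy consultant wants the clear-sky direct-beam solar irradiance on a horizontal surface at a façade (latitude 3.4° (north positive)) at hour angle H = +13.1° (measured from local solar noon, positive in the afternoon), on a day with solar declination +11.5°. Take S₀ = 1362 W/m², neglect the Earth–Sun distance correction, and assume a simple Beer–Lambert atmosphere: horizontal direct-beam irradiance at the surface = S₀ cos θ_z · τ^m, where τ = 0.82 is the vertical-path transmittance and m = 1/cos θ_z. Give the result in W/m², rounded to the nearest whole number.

1069 W/m²

cos θ_z = sin(3.4°) sin(11.5°) + cos(3.4°) cos(11.5°) cos(13.10°) = 0.0118 + 0.9527 = 0.9645.
Air mass m = 1/cos θ_z = 1/0.9645 = 1.037; τ^m = 0.82^1.037 = 0.8140.
Surface direct beam = 1362 × 0.9645 × 0.8140 = 1069.31 W/m².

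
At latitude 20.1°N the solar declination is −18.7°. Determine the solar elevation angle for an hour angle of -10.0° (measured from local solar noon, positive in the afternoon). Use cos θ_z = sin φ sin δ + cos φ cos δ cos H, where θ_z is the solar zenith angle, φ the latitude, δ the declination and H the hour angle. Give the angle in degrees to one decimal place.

cos θ_z = sin(20.1°) sin(-18.7°) + cos(20.1°) cos(-18.7°) cos(-10.00°) = -0.1102 + 0.8760 = 0.7658.
θ_z = arccos(0.7658) = 40.02°, so the elevation is 90° − 40.02° = 49.98°.

50.0°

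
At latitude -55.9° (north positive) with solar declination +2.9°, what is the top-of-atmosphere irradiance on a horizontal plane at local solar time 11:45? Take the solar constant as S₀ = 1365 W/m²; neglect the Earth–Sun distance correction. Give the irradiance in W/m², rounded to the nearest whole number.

705 W/m²

Hour angle H = 15° × (11.75 − 12) = -3.75°.
With φ = -55.9°, δ = 2.9°, H = -3.75°: sin φ sin δ = -0.0419, cos φ cos δ cos H = 0.5587, so cos θ_z = 0.5168.
Top-of-atmosphere irradiance = S₀ cos θ_z = 1365 × 0.5168 = 705.43 W/m².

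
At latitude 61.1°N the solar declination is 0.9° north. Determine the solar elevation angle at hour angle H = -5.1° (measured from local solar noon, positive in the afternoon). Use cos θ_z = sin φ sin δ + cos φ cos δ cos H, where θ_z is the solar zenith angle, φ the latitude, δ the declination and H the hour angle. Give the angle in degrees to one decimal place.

29.7°

cos θ_z = sin(61.1°) sin(0.9°) + cos(61.1°) cos(0.9°) cos(-5.10°) = 0.0138 + 0.4813 = 0.4951.
θ_z = arccos(0.4951) = 60.32°, so the elevation is 90° − 60.32° = 29.68°.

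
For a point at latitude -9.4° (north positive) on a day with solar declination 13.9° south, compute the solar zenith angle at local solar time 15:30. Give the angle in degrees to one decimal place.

Hour angle H = 15° × (15.5 − 12) = 52.50°.
cos θ_z = sin(-9.4°) sin(-13.9°) + cos(-9.4°) cos(-13.9°) cos(52.50°) = 0.0392 + 0.5830 = 0.6222.
θ_z = arccos(0.6222) = 51.52°.

51.5°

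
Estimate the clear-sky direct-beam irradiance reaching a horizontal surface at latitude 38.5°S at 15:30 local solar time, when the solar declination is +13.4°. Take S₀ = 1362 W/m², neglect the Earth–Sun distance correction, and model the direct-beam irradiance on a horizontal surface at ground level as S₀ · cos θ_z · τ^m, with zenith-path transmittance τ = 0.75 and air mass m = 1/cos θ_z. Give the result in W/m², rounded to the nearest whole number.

Hour angle H = 15° × (15.5 − 12) = 52.50°.
cos θ_z = sin φ sin δ + cos φ cos δ cos H = (-0.6225)(0.2317) + (0.7826)(0.9728)(0.6088) = 0.3193.
Air mass m = 1/cos θ_z = 1/0.3193 = 3.132; τ^m = 0.75^3.132 = 0.4062.
Surface direct beam = 1362 × 0.3193 × 0.4062 = 176.65 W/m².

177 W/m²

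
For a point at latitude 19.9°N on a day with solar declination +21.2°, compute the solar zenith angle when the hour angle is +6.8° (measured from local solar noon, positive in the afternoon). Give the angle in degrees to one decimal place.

With φ = 19.9°, δ = 21.2°, H = 6.80°: sin φ sin δ = 0.1231, cos φ cos δ cos H = 0.8705, so cos θ_z = 0.9936.
θ_z = arccos(0.9936) = 6.49°.

6.5°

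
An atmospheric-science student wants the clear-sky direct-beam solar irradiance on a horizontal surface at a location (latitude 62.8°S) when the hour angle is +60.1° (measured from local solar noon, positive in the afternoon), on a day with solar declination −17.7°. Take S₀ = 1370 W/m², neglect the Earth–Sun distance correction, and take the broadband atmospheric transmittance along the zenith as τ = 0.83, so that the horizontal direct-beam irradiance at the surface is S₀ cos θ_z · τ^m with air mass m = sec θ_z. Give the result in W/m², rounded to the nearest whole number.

456 W/m²

With φ = -62.8°, δ = -17.7°, H = 60.10°: sin φ sin δ = 0.2704, cos φ cos δ cos H = 0.2171, so cos θ_z = 0.4875.
Air mass m = 1/cos θ_z = 1/0.4875 = 2.051; τ^m = 0.83^2.051 = 0.6824.
Surface direct beam = 1370 × 0.4875 × 0.6824 = 455.76 W/m².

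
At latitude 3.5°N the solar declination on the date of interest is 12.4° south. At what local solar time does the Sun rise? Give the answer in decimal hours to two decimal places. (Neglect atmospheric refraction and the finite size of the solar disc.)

6.05 h

−tan φ tan δ = −(0.0612)(-0.2199) = 0.0135; H_s = arccos(0.0135) = 89.23°.
Sunrise is at 12 − H_s/15 = 12 − 5.949 = 6.051 h local solar time.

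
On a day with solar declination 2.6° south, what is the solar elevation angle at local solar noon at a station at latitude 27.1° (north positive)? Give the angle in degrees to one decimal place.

60.3°

At local solar noon the hour angle is zero, so the elevation is 90° − |φ − δ| = 90° − |27.1° − (-2.6°)| = 90° − 29.7° = 60.3°.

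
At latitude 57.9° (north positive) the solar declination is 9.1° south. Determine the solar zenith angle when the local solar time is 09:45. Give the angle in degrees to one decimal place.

72.4°

Hour angle H = 15° × (9.75 − 12) = -33.75°.
cos θ_z = sin φ sin δ + cos φ cos δ cos H = (0.8471)(-0.1582) + (0.5314)(0.9874)(0.8315) = 0.3023.
θ_z = arccos(0.3023) = 72.40°.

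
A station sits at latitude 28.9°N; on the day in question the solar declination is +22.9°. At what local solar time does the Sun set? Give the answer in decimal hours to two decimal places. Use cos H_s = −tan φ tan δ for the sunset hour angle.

18.90 h

cos H_s = −tan(28.9°) · tan(22.9°) = -0.2332, so H_s = arccos(-0.2332) = 103.49°.
Sunset is at 12 + H_s/15 = 12 + 6.899 = 18.899 h local solar time.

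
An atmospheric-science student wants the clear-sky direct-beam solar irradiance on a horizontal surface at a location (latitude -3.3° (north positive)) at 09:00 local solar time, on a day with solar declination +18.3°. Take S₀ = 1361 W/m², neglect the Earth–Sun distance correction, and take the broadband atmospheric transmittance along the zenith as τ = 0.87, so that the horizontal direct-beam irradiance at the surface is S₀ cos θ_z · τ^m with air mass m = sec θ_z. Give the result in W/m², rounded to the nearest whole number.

717 W/m²

Hour angle H = 15° × (9 − 12) = -45.00°.
cos θ_z = sin φ sin δ + cos φ cos δ cos H = (-0.0576)(0.3140) + (0.9983)(0.9494)(0.7071) = 0.6521.
Air mass m = 1/cos θ_z = 1/0.6521 = 1.534; τ^m = 0.87^1.534 = 0.8076.
Surface direct beam = 1361 × 0.6521 × 0.8076 = 716.75 W/m².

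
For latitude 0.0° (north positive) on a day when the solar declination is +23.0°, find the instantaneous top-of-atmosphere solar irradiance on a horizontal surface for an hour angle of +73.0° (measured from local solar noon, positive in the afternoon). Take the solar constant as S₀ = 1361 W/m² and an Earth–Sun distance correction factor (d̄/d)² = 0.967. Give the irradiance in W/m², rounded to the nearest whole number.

354 W/m²

With φ = 0.0°, δ = 23.0°, H = 73.00°: sin φ sin δ = 0.0000, cos φ cos δ cos H = 0.2691, so cos θ_z = 0.2691.
Top-of-atmosphere irradiance = S₀ (d̄/d)² cos θ_z = 1361 × 0.967 × 0.2691 = 354.16 W/m².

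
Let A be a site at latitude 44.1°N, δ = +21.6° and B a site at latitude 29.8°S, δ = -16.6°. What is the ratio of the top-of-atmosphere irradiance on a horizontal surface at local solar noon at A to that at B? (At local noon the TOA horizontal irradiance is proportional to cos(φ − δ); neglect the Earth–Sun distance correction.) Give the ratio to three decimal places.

A: cos θ_z = cos(44.1° − (21.6°)) = 0.9239.
B: cos θ_z = cos(-29.8° − (-16.6°)) = 0.9736.
Ratio A/B = 0.9239 / 0.9736 = 0.9490.

0.949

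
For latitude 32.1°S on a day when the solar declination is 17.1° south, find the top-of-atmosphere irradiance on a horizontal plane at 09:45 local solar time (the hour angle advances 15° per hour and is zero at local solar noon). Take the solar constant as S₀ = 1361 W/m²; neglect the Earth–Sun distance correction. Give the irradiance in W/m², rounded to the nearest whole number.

Hour angle H = 15° × (9.75 − 12) = -33.75°.
With φ = -32.1°, δ = -17.1°, H = -33.75°: sin φ sin δ = 0.1563, cos φ cos δ cos H = 0.6732, so cos θ_z = 0.8295.
Top-of-atmosphere irradiance = S₀ cos θ_z = 1361 × 0.8295 = 1128.95 W/m².

1129 W/m²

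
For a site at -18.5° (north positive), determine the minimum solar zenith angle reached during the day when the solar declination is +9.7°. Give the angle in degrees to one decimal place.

At local solar noon the hour angle is zero, so the zenith angle is |φ − δ| = |-18.5° − (9.7°)| = 28.2°.

28.2°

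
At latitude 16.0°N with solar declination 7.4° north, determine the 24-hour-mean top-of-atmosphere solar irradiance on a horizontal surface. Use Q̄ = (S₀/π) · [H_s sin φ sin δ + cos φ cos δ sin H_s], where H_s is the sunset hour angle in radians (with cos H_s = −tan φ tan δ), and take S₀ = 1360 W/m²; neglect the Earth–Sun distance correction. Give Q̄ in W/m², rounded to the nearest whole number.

−tan φ tan δ = −(0.2867)(0.1299) = -0.0372; H_s = arccos(-0.0372) = 92.13°. In radians, H_s = 1.6080.
H_s sin φ sin δ = 1.6080 × 0.2756 × 0.1288 = 0.0571.
cos φ cos δ sin H_s = 0.9613 × 0.9917 × 0.9993 = 0.9527.
Q̄ = (1360/π) × (0.0571 + 0.9527) = 432.90 × 1.0098 = 437.14 W/m².

437 W/m²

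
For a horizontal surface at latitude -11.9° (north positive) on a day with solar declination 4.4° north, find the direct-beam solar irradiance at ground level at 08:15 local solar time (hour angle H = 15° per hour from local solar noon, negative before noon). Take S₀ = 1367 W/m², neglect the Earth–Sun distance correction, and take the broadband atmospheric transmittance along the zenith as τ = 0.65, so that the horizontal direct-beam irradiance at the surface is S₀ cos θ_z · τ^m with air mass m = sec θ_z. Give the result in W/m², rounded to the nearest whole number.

317 W/m²

Hour angle H = 15° × (8.25 − 12) = -56.25°.
With φ = -11.9°, δ = 4.4°, H = -56.25°: sin φ sin δ = -0.0158, cos φ cos δ cos H = 0.5420, so cos θ_z = 0.5262.
Air mass m = 1/cos θ_z = 1/0.5262 = 1.900; τ^m = 0.65^1.900 = 0.4411.
Surface direct beam = 1367 × 0.5262 × 0.4411 = 317.29 W/m².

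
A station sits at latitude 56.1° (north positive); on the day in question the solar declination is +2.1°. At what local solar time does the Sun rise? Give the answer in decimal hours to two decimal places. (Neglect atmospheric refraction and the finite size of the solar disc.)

cos H_s = −tan(56.1°) · tan(2.1°) = -0.0546, so H_s = arccos(-0.0546) = 93.13°.
Sunrise is at 12 − H_s/15 = 12 − 6.209 = 5.791 h local solar time.

5.79 h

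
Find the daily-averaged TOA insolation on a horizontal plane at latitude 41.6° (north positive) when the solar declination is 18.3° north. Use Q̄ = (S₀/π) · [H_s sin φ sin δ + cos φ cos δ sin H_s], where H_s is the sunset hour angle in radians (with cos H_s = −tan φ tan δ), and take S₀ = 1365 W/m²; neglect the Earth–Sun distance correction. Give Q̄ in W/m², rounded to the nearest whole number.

464 W/m²

cos H_s = −tan(41.6°) · tan(18.3°) = -0.2936, so H_s = arccos(-0.2936) = 107.07°. In radians, H_s = 1.8687.
H_s sin φ sin δ = 1.8687 × 0.6639 × 0.3140 = 0.3896.
cos φ cos δ sin H_s = 0.7478 × 0.9494 × 0.9560 = 0.6787.
Q̄ = (1365/π) × (0.3896 + 0.6787) = 434.49 × 1.0683 = 464.17 W/m².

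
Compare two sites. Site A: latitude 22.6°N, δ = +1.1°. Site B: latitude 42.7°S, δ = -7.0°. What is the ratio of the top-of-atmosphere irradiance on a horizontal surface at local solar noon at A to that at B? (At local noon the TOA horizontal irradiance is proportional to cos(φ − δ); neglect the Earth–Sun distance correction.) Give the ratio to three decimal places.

1.146

A: cos θ_z = cos(22.6° − (1.1°)) = 0.9304.
B: cos θ_z = cos(-42.7° − (-7.0°)) = 0.8121.
Ratio A/B = 0.9304 / 0.8121 = 1.1457.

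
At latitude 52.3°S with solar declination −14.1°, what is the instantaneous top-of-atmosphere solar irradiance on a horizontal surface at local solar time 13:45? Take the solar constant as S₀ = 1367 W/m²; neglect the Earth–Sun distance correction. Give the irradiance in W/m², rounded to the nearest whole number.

991 W/m²

Hour angle H = 15° × (13.75 − 12) = 26.25°.
With φ = -52.3°, δ = -14.1°, H = 26.25°: sin φ sin δ = 0.1928, cos φ cos δ cos H = 0.5319, so cos θ_z = 0.7247.
Top-of-atmosphere irradiance = S₀ cos θ_z = 1367 × 0.7247 = 990.66 W/m².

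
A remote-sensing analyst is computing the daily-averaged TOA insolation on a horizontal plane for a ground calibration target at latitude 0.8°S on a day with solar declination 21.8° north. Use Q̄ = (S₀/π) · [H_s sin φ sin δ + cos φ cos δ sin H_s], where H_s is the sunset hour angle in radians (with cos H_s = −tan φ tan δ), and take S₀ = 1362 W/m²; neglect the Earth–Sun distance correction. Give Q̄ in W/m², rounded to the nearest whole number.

−tan φ tan δ = −(-0.0140)(0.4000) = 0.0056; H_s = arccos(0.0056) = 89.68°. In radians, H_s = 1.5652.
H_s sin φ sin δ = 1.5652 × -0.0140 × 0.3714 = -0.0081.
cos φ cos δ sin H_s = 0.9999 × 0.9285 × 1.0000 = 0.9284.
Q̄ = (1362/π) × (-0.0081 + 0.9284) = 433.54 × 0.9203 = 398.99 W/m².

399 W/m²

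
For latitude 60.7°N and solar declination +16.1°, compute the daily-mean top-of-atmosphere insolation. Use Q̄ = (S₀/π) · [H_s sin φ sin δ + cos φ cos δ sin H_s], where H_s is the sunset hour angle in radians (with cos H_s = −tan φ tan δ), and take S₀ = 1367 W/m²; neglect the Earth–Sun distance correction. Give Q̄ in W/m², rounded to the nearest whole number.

398 W/m²

The sunset hour angle satisfies cos H_s = −tan φ tan δ = -0.5143, giving H_s = 120.95°. In radians, H_s = 2.1110.
H_s sin φ sin δ = 2.1110 × 0.8721 × 0.2773 = 0.5105.
cos φ cos δ sin H_s = 0.4894 × 0.9608 × 0.8576 = 0.4033.
Q̄ = (1367/π) × (0.5105 + 0.4033) = 435.13 × 0.9138 = 397.62 W/m².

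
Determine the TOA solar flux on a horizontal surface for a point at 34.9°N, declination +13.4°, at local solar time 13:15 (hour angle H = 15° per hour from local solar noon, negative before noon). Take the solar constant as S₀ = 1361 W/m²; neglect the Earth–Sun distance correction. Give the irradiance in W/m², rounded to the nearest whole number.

1209 W/m²

Hour angle H = 15° × (13.25 − 12) = 18.75°.
With φ = 34.9°, δ = 13.4°, H = 18.75°: sin φ sin δ = 0.1326, cos φ cos δ cos H = 0.7555, so cos θ_z = 0.8881.
Top-of-atmosphere irradiance = S₀ cos θ_z = 1361 × 0.8881 = 1208.70 W/m².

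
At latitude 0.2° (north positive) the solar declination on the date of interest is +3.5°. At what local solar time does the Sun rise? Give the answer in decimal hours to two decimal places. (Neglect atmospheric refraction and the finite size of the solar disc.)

6.00 h

−tan φ tan δ = −(0.0035)(0.0612) = -0.0002; H_s = arccos(-0.0002) = 90.01°.
Sunrise is at 12 − H_s/15 = 12 − 6.001 = 5.999 h local solar time.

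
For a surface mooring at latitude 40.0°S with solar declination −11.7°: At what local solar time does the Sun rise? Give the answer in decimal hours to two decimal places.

5.33 h

cos H_s = −tan(-40.0°) · tan(-11.7°) = -0.1738, so H_s = arccos(-0.1738) = 100.01°.
Sunrise is at 12 − H_s/15 = 12 − 6.667 = 5.333 h local solar time.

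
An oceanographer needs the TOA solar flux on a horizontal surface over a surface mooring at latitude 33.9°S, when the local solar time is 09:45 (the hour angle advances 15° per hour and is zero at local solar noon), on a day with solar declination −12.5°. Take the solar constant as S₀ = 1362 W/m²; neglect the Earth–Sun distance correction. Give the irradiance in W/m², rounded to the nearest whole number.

Hour angle H = 15° × (9.75 − 12) = -33.75°.
cos θ_z = sin(-33.9°) sin(-12.5°) + cos(-33.9°) cos(-12.5°) cos(-33.75°) = 0.1207 + 0.6738 = 0.7945.
Top-of-atmosphere irradiance = S₀ cos θ_z = 1362 × 0.7945 = 1082.11 W/m².

1082 W/m²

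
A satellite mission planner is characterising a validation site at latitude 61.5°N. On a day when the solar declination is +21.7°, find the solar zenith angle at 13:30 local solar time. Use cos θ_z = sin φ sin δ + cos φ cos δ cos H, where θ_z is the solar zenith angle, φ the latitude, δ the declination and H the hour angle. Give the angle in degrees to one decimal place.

42.7°

Hour angle H = 15° × (13.5 − 12) = 22.50°.
With φ = 61.5°, δ = 21.7°, H = 22.50°: sin φ sin δ = 0.3249, cos φ cos δ cos H = 0.4096, so cos θ_z = 0.7345.
θ_z = arccos(0.7345) = 42.74°.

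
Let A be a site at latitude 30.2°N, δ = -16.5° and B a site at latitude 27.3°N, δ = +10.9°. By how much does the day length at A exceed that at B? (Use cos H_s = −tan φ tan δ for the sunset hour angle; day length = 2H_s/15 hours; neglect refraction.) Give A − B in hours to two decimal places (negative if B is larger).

-2.08 h

A: H_s = arccos(−tan 30.2° · tan -16.5°) = 80.07°, so 2H_s/15 = 10.6760 h.
B: H_s = arccos(−tan 27.3° · tan 10.9°) = 95.70°, so 2H_s/15 = 12.7600 h.
A − B = 10.6760 − 12.7600 = -2.0840 h.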